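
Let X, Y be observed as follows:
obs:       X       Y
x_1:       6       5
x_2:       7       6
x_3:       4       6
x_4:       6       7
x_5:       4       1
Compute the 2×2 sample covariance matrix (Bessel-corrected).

Step 1 — column means:
  mean(X) = (6 + 7 + 4 + 6 + 4) / 5 = 27/5 = 5.4
  mean(Y) = (5 + 6 + 6 + 7 + 1) / 5 = 25/5 = 5

Step 2 — sample covariance S[i,j] = (1/(n-1)) · Σ_k (x_{k,i} - mean_i) · (x_{k,j} - mean_j), with n-1 = 4.
  S[X,X] = ((0.6)·(0.6) + (1.6)·(1.6) + (-1.4)·(-1.4) + (0.6)·(0.6) + (-1.4)·(-1.4)) / 4 = 7.2/4 = 1.8
  S[X,Y] = ((0.6)·(0) + (1.6)·(1) + (-1.4)·(1) + (0.6)·(2) + (-1.4)·(-4)) / 4 = 7/4 = 1.75
  S[Y,Y] = ((0)·(0) + (1)·(1) + (1)·(1) + (2)·(2) + (-4)·(-4)) / 4 = 22/4 = 5.5

S is symmetric (S[j,i] = S[i,j]). Assembling:

S = [[1.8, 1.75],
 [1.75, 5.5]]


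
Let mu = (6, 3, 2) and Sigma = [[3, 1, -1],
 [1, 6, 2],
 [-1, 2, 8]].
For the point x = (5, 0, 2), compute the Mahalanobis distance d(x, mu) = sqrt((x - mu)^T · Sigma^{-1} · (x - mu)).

Step 1 — centre the observation: (x - mu) = (-1, -3, 0).

Step 2 — invert Sigma (cofactor / det for 3×3, or solve directly):
  Sigma^{-1} = [[0.386, -0.0877, 0.0702],
 [-0.0877, 0.2018, -0.0614],
 [0.0702, -0.0614, 0.1491]].

Step 3 — form the quadratic (x - mu)^T · Sigma^{-1} · (x - mu):
  Sigma^{-1} · (x - mu) = (-0.1228, -0.5175, 0.114).
  (x - mu)^T · [Sigma^{-1} · (x - mu)] = (-1)·(-0.1228) + (-3)·(-0.5175) + (0)·(0.114) = 1.6754.

Step 4 — take square root: d = √(1.6754) ≈ 1.2944.

d(x, mu) = √(1.6754) ≈ 1.2944


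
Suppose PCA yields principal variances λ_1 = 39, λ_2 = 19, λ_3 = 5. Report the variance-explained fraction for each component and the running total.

Step 1 — total variance = trace(Sigma) = Σ λ_i = 39 + 19 + 5 = 63.

Step 2 — fraction explained by component i = λ_i / Σ λ:
  PC1: 39/63 = 0.619
  PC2: 19/63 = 0.3016
  PC3: 5/63 = 0.0794

Step 3 — cumulative fraction after k components = (λ_1 + ... + λ_k) / Σ λ:
  k = 1: 39/63 = 0.619
  k = 2: (39 + 19)/63 = 58/63 = 0.9206
  k = 3: (39 + 19 + 5)/63 = 63/63 = 1

Summary (fraction, with percent):

explained: PC1 0.619 (61.9%), PC2 0.3016 (30.16%), PC3 0.0794 (7.94%);  cumulative: 0.619, 0.9206, 1


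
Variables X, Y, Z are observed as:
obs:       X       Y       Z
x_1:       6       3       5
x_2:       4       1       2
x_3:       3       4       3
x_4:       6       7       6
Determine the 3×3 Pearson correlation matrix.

Step 1 — column means:
  mean(X) = (6 + 4 + 3 + 6) / 4 = 19/4 = 4.75
  mean(Y) = (3 + 1 + 4 + 7) / 4 = 15/4 = 3.75
  mean(Z) = (5 + 2 + 3 + 6) / 4 = 16/4 = 4

Step 2 — sample variances and covariances s[i,j] = (1/(n-1)) · Σ_k (x_{k,i} - mean_i) · (x_{k,j} - mean_j), with n-1 = 3:
  s[X,X] = ((1.25)·(1.25) + (-0.75)·(-0.75) + (-1.75)·(-1.75) + (1.25)·(1.25)) / 3 = 6.75/3 = 2.25
  s[X,Y] = ((1.25)·(-0.75) + (-0.75)·(-2.75) + (-1.75)·(0.25) + (1.25)·(3.25)) / 3 = 4.75/3 = 1.5833
  s[X,Z] = ((1.25)·(1) + (-0.75)·(-2) + (-1.75)·(-1) + (1.25)·(2)) / 3 = 7/3 = 2.3333
  s[Y,Y] = ((-0.75)·(-0.75) + (-2.75)·(-2.75) + (0.25)·(0.25) + (3.25)·(3.25)) / 3 = 18.75/3 = 6.25
  s[Y,Z] = ((-0.75)·(1) + (-2.75)·(-2) + (0.25)·(-1) + (3.25)·(2)) / 3 = 11/3 = 3.6667
  s[Z,Z] = ((1)·(1) + (-2)·(-2) + (-1)·(-1) + (2)·(2)) / 3 = 10/3 = 3.3333
  Sample standard deviations s_i = √(s[i,i]):
  s(X) = √(2.25) = 1.5
  s(Y) = √(6.25) = 2.5
  s(Z) = √(3.3333) = 1.8257

Step 3 — r_{ij} = s_{ij} / (s_i · s_j):
  r[X,X] = 1 (diagonal).
  r[X,Y] = 1.5833 / (1.5 · 2.5) = 1.5833 / 3.75 = 0.4222
  r[X,Z] = 2.3333 / (1.5 · 1.8257) = 2.3333 / 2.7386 = 0.852
  r[Y,Y] = 1 (diagonal).
  r[Y,Z] = 3.6667 / (2.5 · 1.8257) = 3.6667 / 4.5644 = 0.8033
  r[Z,Z] = 1 (diagonal).

R is symmetric with unit diagonal. Assembling:

R = [[1, 0.4222, 0.852],
 [0.4222, 1, 0.8033],
 [0.852, 0.8033, 1]]


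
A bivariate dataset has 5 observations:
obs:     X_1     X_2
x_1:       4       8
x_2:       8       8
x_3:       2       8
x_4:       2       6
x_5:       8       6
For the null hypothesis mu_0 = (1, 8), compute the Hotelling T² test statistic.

Step 1 — sample mean vector:
  mean(X_1) = (4 + 8 + 2 + 2 + 8) / 5 = 24/5 = 4.8
  mean(X_2) = (8 + 8 + 8 + 6 + 6) / 5 = 36/5 = 7.2
  x̄ = (4.8, 7.2),  deviation x̄ - mu_0 = (4.8, 7.2) - (1, 8) = (3.8, -0.8).

Step 2 — sample covariance matrix, S[i,j] = (1/(n-1)) · Σ_k (x_{k,i} - mean_i) · (x_{k,j} - mean_j), divisor n-1 = 4:
  S[X_1,X_1] = ((-0.8)·(-0.8) + (3.2)·(3.2) + (-2.8)·(-2.8) + (-2.8)·(-2.8) + (3.2)·(3.2)) / 4 = 36.8/4 = 9.2
  S[X_1,X_2] = ((-0.8)·(0.8) + (3.2)·(0.8) + (-2.8)·(0.8) + (-2.8)·(-1.2) + (3.2)·(-1.2)) / 4 = -0.8/4 = -0.2
  S[X_2,X_2] = ((0.8)·(0.8) + (0.8)·(0.8) + (0.8)·(0.8) + (-1.2)·(-1.2) + (-1.2)·(-1.2)) / 4 = 4.8/4 = 1.2
  S = [[9.2, -0.2],
 [-0.2, 1.2]].

Step 3 — invert S. det(S) = 9.2·1.2 - (-0.2)² = 11.
  S^{-1} = (1/det) · [[d, -b], [-b, a]] = [[0.1091, 0.0182],
 [0.0182, 0.8364]].

Step 4 — quadratic form (x̄ - mu_0)^T · S^{-1} · (x̄ - mu_0):
  S^{-1} · (x̄ - mu_0) = (0.4, -0.6),
  (x̄ - mu_0)^T · [...] = (3.8)·(0.4) + (-0.8)·(-0.6) = 2.

Step 5 — scale by n: T² = 5 · 2 = 10.

T² ≈ 10


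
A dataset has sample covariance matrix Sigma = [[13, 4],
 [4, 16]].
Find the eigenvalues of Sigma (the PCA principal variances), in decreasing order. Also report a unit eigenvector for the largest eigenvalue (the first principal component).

Step 1 — characteristic polynomial of 2×2 Sigma:
  det(Sigma - λI) = λ² - trace · λ + det = 0.
  trace = 13 + 16 = 29, det = 13·16 - (4)² = 192.
Step 2 — discriminant:
  Δ = trace² - 4·det = 841 - 768 = 73.
Step 3 — eigenvalues:
  λ = (trace ± √Δ)/2 = (29 ± 8.544)/2,
  λ_1 = 18.772,  λ_2 = 10.228.

Step 4 — unit eigenvector for λ_1: solve (Sigma - λ_1 I)v = 0. First row:
  (13 - 18.772)·v_x + (4)·v_y = 0, i.e. (-5.772)·v_x + (4)·v_y = 0,
  so v ∝ (b, λ_1 - a) = (4, 5.772) = u.
  ||u|| = √((4)² + (5.772)²) = √(49.316) ≈ 7.0225,
  v_1 = u/||u|| ≈ (0.5696, 0.8219) (||v_1|| = 1).

λ_1 = 18.772,  λ_2 = 10.228;  v_1 ≈ (0.5696, 0.8219)


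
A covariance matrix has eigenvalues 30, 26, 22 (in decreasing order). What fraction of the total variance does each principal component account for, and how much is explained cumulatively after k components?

Step 1 — total variance = trace(Sigma) = Σ λ_i = 30 + 26 + 22 = 78.

Step 2 — fraction explained by component i = λ_i / Σ λ:
  PC1: 30/78 = 0.3846
  PC2: 26/78 = 0.3333
  PC3: 22/78 = 0.2821

Step 3 — cumulative fraction after k components = (λ_1 + ... + λ_k) / Σ λ:
  k = 1: 30/78 = 0.3846
  k = 2: (30 + 26)/78 = 56/78 = 0.7179
  k = 3: (30 + 26 + 22)/78 = 78/78 = 1

Summary (fraction, with percent):

explained: PC1 0.3846 (38.46%), PC2 0.3333 (33.33%), PC3 0.2821 (28.21%);  cumulative: 0.3846, 0.7179, 1


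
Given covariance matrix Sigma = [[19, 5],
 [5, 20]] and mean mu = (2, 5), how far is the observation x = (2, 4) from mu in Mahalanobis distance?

Step 1 — centre the observation: (x - mu) = (0, -1).

Step 2 — invert Sigma. det(Sigma) = 19·20 - (5)² = 355.
  Sigma^{-1} = (1/det) · [[d, -b], [-b, a]] = [[0.0563, -0.0141],
 [-0.0141, 0.0535]].

Step 3 — form the quadratic (x - mu)^T · Sigma^{-1} · (x - mu):
  Sigma^{-1} · (x - mu) = (0.0141, -0.0535).
  (x - mu)^T · [Sigma^{-1} · (x - mu)] = (0)·(0.0141) + (-1)·(-0.0535) = 0.0535.

Step 4 — take square root: d = √(0.0535) ≈ 0.2313.

d(x, mu) = √(0.0535) ≈ 0.2313


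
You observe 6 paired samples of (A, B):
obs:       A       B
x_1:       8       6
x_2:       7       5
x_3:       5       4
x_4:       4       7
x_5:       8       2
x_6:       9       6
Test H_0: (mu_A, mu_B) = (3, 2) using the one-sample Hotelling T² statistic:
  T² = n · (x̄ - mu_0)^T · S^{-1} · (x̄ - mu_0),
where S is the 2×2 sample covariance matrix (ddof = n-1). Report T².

Step 1 — sample mean vector:
  mean(A) = (8 + 7 + 5 + 4 + 8 + 9) / 6 = 41/6 = 6.8333
  mean(B) = (6 + 5 + 4 + 7 + 2 + 6) / 6 = 30/6 = 5
  x̄ = (6.8333, 5),  deviation x̄ - mu_0 = (6.8333, 5) - (3, 2) = (3.8333, 3).

Step 2 — sample covariance matrix, S[i,j] = (1/(n-1)) · Σ_k (x_{k,i} - mean_i) · (x_{k,j} - mean_j), divisor n-1 = 5:
  S[A,A] = ((1.1667)·(1.1667) + (0.1667)·(0.1667) + (-1.8333)·(-1.8333) + (-2.8333)·(-2.8333) + (1.1667)·(1.1667) + (2.1667)·(2.1667)) / 5 = 18.8333/5 = 3.7667
  S[A,B] = ((1.1667)·(1) + (0.1667)·(0) + (-1.8333)·(-1) + (-2.8333)·(2) + (1.1667)·(-3) + (2.1667)·(1)) / 5 = -4/5 = -0.8
  S[B,B] = ((1)·(1) + (0)·(0) + (-1)·(-1) + (2)·(2) + (-3)·(-3) + (1)·(1)) / 5 = 16/5 = 3.2
  S = [[3.7667, -0.8],
 [-0.8, 3.2]].

Step 3 — invert S. det(S) = 3.7667·3.2 - (-0.8)² = 11.4133.
  S^{-1} = (1/det) · [[d, -b], [-b, a]] = [[0.2804, 0.0701],
 [0.0701, 0.33]].

Step 4 — quadratic form (x̄ - mu_0)^T · S^{-1} · (x̄ - mu_0):
  S^{-1} · (x̄ - mu_0) = (1.285, 1.2588),
  (x̄ - mu_0)^T · [...] = (3.8333)·(1.285) + (3)·(1.2588) = 8.7023.

Step 5 — scale by n: T² = 6 · 8.7023 = 52.2138.

T² ≈ 52.2138


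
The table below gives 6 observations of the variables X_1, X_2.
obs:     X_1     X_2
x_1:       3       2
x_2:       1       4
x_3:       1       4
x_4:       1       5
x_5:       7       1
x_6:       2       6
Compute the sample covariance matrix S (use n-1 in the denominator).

Step 1 — column means:
  mean(X_1) = (3 + 1 + 1 + 1 + 7 + 2) / 6 = 15/6 = 2.5
  mean(X_2) = (2 + 4 + 4 + 5 + 1 + 6) / 6 = 22/6 = 3.6667

Step 2 — sample covariance S[i,j] = (1/(n-1)) · Σ_k (x_{k,i} - mean_i) · (x_{k,j} - mean_j), with n-1 = 5.
  S[X_1,X_1] = ((0.5)·(0.5) + (-1.5)·(-1.5) + (-1.5)·(-1.5) + (-1.5)·(-1.5) + (4.5)·(4.5) + (-0.5)·(-0.5)) / 5 = 27.5/5 = 5.5
  S[X_1,X_2] = ((0.5)·(-1.6667) + (-1.5)·(0.3333) + (-1.5)·(0.3333) + (-1.5)·(1.3333) + (4.5)·(-2.6667) + (-0.5)·(2.3333)) / 5 = -17/5 = -3.4
  S[X_2,X_2] = ((-1.6667)·(-1.6667) + (0.3333)·(0.3333) + (0.3333)·(0.3333) + (1.3333)·(1.3333) + (-2.6667)·(-2.6667) + (2.3333)·(2.3333)) / 5 = 17.3333/5 = 3.4667

S is symmetric (S[j,i] = S[i,j]). Assembling:

S = [[5.5, -3.4],
 [-3.4, 3.4667]]


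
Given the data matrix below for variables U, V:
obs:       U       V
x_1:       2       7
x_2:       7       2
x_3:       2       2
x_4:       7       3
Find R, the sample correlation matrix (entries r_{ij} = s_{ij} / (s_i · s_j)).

Step 1 — column means:
  mean(U) = (2 + 7 + 2 + 7) / 4 = 18/4 = 4.5
  mean(V) = (7 + 2 + 2 + 3) / 4 = 14/4 = 3.5

Step 2 — sample variances and covariances s[i,j] = (1/(n-1)) · Σ_k (x_{k,i} - mean_i) · (x_{k,j} - mean_j), with n-1 = 3:
  s[U,U] = ((-2.5)·(-2.5) + (2.5)·(2.5) + (-2.5)·(-2.5) + (2.5)·(2.5)) / 3 = 25/3 = 8.3333
  s[U,V] = ((-2.5)·(3.5) + (2.5)·(-1.5) + (-2.5)·(-1.5) + (2.5)·(-0.5)) / 3 = -10/3 = -3.3333
  s[V,V] = ((3.5)·(3.5) + (-1.5)·(-1.5) + (-1.5)·(-1.5) + (-0.5)·(-0.5)) / 3 = 17/3 = 5.6667
  Sample standard deviations s_i = √(s[i,i]):
  s(U) = √(8.3333) = 2.8868
  s(V) = √(5.6667) = 2.3805

Step 3 — r_{ij} = s_{ij} / (s_i · s_j):
  r[U,U] = 1 (diagonal).
  r[U,V] = -3.3333 / (2.8868 · 2.3805) = -3.3333 / 6.8718 = -0.4851
  r[V,V] = 1 (diagonal).

R is symmetric with unit diagonal. Assembling:

R = [[1, -0.4851],
 [-0.4851, 1]]


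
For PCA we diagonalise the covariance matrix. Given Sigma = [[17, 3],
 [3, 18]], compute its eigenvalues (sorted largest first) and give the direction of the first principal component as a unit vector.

Step 1 — characteristic polynomial of 2×2 Sigma:
  det(Sigma - λI) = λ² - trace · λ + det = 0.
  trace = 17 + 18 = 35, det = 17·18 - (3)² = 297.
Step 2 — discriminant:
  Δ = trace² - 4·det = 1225 - 1188 = 37.
Step 3 — eigenvalues:
  λ = (trace ± √Δ)/2 = (35 ± 6.0828)/2,
  λ_1 = 20.5414,  λ_2 = 14.4586.

Step 4 — unit eigenvector for λ_1: solve (Sigma - λ_1 I)v = 0. First row:
  (17 - 20.5414)·v_x + (3)·v_y = 0, i.e. (-3.5414)·v_x + (3)·v_y = 0,
  so v ∝ (b, λ_1 - a) = (3, 3.5414) = u.
  ||u|| = √((3)² + (3.5414)²) = √(21.5414) ≈ 4.6413,
  v_1 = u/||u|| ≈ (0.6464, 0.763) (||v_1|| = 1).

λ_1 = 20.5414,  λ_2 = 14.4586;  v_1 ≈ (0.6464, 0.763)


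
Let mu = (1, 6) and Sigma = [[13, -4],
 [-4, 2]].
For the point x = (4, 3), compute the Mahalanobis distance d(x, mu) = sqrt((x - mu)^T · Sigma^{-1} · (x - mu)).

Step 1 — centre the observation: (x - mu) = (3, -3).

Step 2 — invert Sigma. det(Sigma) = 13·2 - (-4)² = 10.
  Sigma^{-1} = (1/det) · [[d, -b], [-b, a]] = [[0.2, 0.4],
 [0.4, 1.3]].

Step 3 — form the quadratic (x - mu)^T · Sigma^{-1} · (x - mu):
  Sigma^{-1} · (x - mu) = (-0.6, -2.7).
  (x - mu)^T · [Sigma^{-1} · (x - mu)] = (3)·(-0.6) + (-3)·(-2.7) = 6.3.

Step 4 — take square root: d = √(6.3) ≈ 2.51.

d(x, mu) = √(6.3) ≈ 2.51


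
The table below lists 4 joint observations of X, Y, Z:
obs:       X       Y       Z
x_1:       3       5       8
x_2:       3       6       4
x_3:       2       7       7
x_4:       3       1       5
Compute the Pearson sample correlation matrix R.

Step 1 — column means:
  mean(X) = (3 + 3 + 2 + 3) / 4 = 11/4 = 2.75
  mean(Y) = (5 + 6 + 7 + 1) / 4 = 19/4 = 4.75
  mean(Z) = (8 + 4 + 7 + 5) / 4 = 24/4 = 6

Step 2 — sample variances and covariances s[i,j] = (1/(n-1)) · Σ_k (x_{k,i} - mean_i) · (x_{k,j} - mean_j), with n-1 = 3:
  s[X,X] = ((0.25)·(0.25) + (0.25)·(0.25) + (-0.75)·(-0.75) + (0.25)·(0.25)) / 3 = 0.75/3 = 0.25
  s[X,Y] = ((0.25)·(0.25) + (0.25)·(1.25) + (-0.75)·(2.25) + (0.25)·(-3.75)) / 3 = -2.25/3 = -0.75
  s[X,Z] = ((0.25)·(2) + (0.25)·(-2) + (-0.75)·(1) + (0.25)·(-1)) / 3 = -1/3 = -0.3333
  s[Y,Y] = ((0.25)·(0.25) + (1.25)·(1.25) + (2.25)·(2.25) + (-3.75)·(-3.75)) / 3 = 20.75/3 = 6.9167
  s[Y,Z] = ((0.25)·(2) + (1.25)·(-2) + (2.25)·(1) + (-3.75)·(-1)) / 3 = 4/3 = 1.3333
  s[Z,Z] = ((2)·(2) + (-2)·(-2) + (1)·(1) + (-1)·(-1)) / 3 = 10/3 = 3.3333
  Sample standard deviations s_i = √(s[i,i]):
  s(X) = √(0.25) = 0.5
  s(Y) = √(6.9167) = 2.63
  s(Z) = √(3.3333) = 1.8257

Step 3 — r_{ij} = s_{ij} / (s_i · s_j):
  r[X,X] = 1 (diagonal).
  r[X,Y] = -0.75 / (0.5 · 2.63) = -0.75 / 1.315 = -0.5704
  r[X,Z] = -0.3333 / (0.5 · 1.8257) = -0.3333 / 0.9129 = -0.3651
  r[Y,Y] = 1 (diagonal).
  r[Y,Z] = 1.3333 / (2.63 · 1.8257) = 1.3333 / 4.8016 = 0.2777
  r[Z,Z] = 1 (diagonal).

R is symmetric with unit diagonal. Assembling:

R = [[1, -0.5704, -0.3651],
 [-0.5704, 1, 0.2777],
 [-0.3651, 0.2777, 1]]


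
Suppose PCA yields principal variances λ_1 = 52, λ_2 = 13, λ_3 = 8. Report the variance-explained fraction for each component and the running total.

Step 1 — total variance = trace(Sigma) = Σ λ_i = 52 + 13 + 8 = 73.

Step 2 — fraction explained by component i = λ_i / Σ λ:
  PC1: 52/73 = 0.7123
  PC2: 13/73 = 0.1781
  PC3: 8/73 = 0.1096

Step 3 — cumulative fraction after k components = (λ_1 + ... + λ_k) / Σ λ:
  k = 1: 52/73 = 0.7123
  k = 2: (52 + 13)/73 = 65/73 = 0.8904
  k = 3: (52 + 13 + 8)/73 = 73/73 = 1

Summary (fraction, with percent):

explained: PC1 0.7123 (71.23%), PC2 0.1781 (17.81%), PC3 0.1096 (10.96%);  cumulative: 0.7123, 0.8904, 1


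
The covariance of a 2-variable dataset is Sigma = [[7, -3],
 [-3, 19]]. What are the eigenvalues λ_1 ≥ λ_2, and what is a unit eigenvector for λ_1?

Step 1 — characteristic polynomial of 2×2 Sigma:
  det(Sigma - λI) = λ² - trace · λ + det = 0.
  trace = 7 + 19 = 26, det = 7·19 - (-3)² = 124.
Step 2 — discriminant:
  Δ = trace² - 4·det = 676 - 496 = 180.
Step 3 — eigenvalues:
  λ = (trace ± √Δ)/2 = (26 ± 13.4164)/2,
  λ_1 = 19.7082,  λ_2 = 6.2918.

Step 4 — unit eigenvector for λ_1: solve (Sigma - λ_1 I)v = 0. First row:
  (7 - 19.7082)·v_x + (-3)·v_y = 0, i.e. (-12.7082)·v_x + (-3)·v_y = 0,
  so v ∝ (b, λ_1 - a) = (-3, 12.7082); multiply by -1 so the first entry is positive: u = (3, -12.7082).
  ||u|| = √((3)² + (-12.7082)²) = √(170.4984) ≈ 13.0575,
  v_1 = u/||u|| ≈ (0.2298, -0.9732) (||v_1|| = 1).

λ_1 = 19.7082,  λ_2 = 6.2918;  v_1 ≈ (0.2298, -0.9732)


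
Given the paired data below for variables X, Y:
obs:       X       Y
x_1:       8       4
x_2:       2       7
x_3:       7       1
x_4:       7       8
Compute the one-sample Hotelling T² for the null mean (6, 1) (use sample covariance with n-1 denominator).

Step 1 — sample mean vector:
  mean(X) = (8 + 2 + 7 + 7) / 4 = 24/4 = 6
  mean(Y) = (4 + 7 + 1 + 8) / 4 = 20/4 = 5
  x̄ = (6, 5),  deviation x̄ - mu_0 = (6, 5) - (6, 1) = (0, 4).

Step 2 — sample covariance matrix, S[i,j] = (1/(n-1)) · Σ_k (x_{k,i} - mean_i) · (x_{k,j} - mean_j), divisor n-1 = 3:
  S[X,X] = ((2)·(2) + (-4)·(-4) + (1)·(1) + (1)·(1)) / 3 = 22/3 = 7.3333
  S[X,Y] = ((2)·(-1) + (-4)·(2) + (1)·(-4) + (1)·(3)) / 3 = -11/3 = -3.6667
  S[Y,Y] = ((-1)·(-1) + (2)·(2) + (-4)·(-4) + (3)·(3)) / 3 = 30/3 = 10
  S = [[7.3333, -3.6667],
 [-3.6667, 10]].

Step 3 — invert S. det(S) = 7.3333·10 - (-3.6667)² = 59.8889.
  S^{-1} = (1/det) · [[d, -b], [-b, a]] = [[0.167, 0.0612],
 [0.0612, 0.1224]].

Step 4 — quadratic form (x̄ - mu_0)^T · S^{-1} · (x̄ - mu_0):
  S^{-1} · (x̄ - mu_0) = (0.2449, 0.4898),
  (x̄ - mu_0)^T · [...] = (0)·(0.2449) + (4)·(0.4898) = 1.9592.

Step 5 — scale by n: T² = 4 · 1.9592 = 7.8367.

T² ≈ 7.8367


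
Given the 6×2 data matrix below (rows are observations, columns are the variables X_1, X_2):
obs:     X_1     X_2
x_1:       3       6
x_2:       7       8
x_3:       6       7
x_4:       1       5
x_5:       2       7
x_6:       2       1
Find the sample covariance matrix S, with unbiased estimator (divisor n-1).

Step 1 — column means:
  mean(X_1) = (3 + 7 + 6 + 1 + 2 + 2) / 6 = 21/6 = 3.5
  mean(X_2) = (6 + 8 + 7 + 5 + 7 + 1) / 6 = 34/6 = 5.6667

Step 2 — sample covariance S[i,j] = (1/(n-1)) · Σ_k (x_{k,i} - mean_i) · (x_{k,j} - mean_j), with n-1 = 5.
  S[X_1,X_1] = ((-0.5)·(-0.5) + (3.5)·(3.5) + (2.5)·(2.5) + (-2.5)·(-2.5) + (-1.5)·(-1.5) + (-1.5)·(-1.5)) / 5 = 29.5/5 = 5.9
  S[X_1,X_2] = ((-0.5)·(0.3333) + (3.5)·(2.3333) + (2.5)·(1.3333) + (-2.5)·(-0.6667) + (-1.5)·(1.3333) + (-1.5)·(-4.6667)) / 5 = 18/5 = 3.6
  S[X_2,X_2] = ((0.3333)·(0.3333) + (2.3333)·(2.3333) + (1.3333)·(1.3333) + (-0.6667)·(-0.6667) + (1.3333)·(1.3333) + (-4.6667)·(-4.6667)) / 5 = 31.3333/5 = 6.2667

S is symmetric (S[j,i] = S[i,j]). Assembling:

S = [[5.9, 3.6],
 [3.6, 6.2667]]


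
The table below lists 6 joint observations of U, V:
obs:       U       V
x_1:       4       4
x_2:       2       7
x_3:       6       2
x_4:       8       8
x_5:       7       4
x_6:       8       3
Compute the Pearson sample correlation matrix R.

Step 1 — column means:
  mean(U) = (4 + 2 + 6 + 8 + 7 + 8) / 6 = 35/6 = 5.8333
  mean(V) = (4 + 7 + 2 + 8 + 4 + 3) / 6 = 28/6 = 4.6667

Step 2 — sample variances and covariances s[i,j] = (1/(n-1)) · Σ_k (x_{k,i} - mean_i) · (x_{k,j} - mean_j), with n-1 = 5:
  s[U,U] = ((-1.8333)·(-1.8333) + (-3.8333)·(-3.8333) + (0.1667)·(0.1667) + (2.1667)·(2.1667) + (1.1667)·(1.1667) + (2.1667)·(2.1667)) / 5 = 28.8333/5 = 5.7667
  s[U,V] = ((-1.8333)·(-0.6667) + (-3.8333)·(2.3333) + (0.1667)·(-2.6667) + (2.1667)·(3.3333) + (1.1667)·(-0.6667) + (2.1667)·(-1.6667)) / 5 = -5.3333/5 = -1.0667
  s[V,V] = ((-0.6667)·(-0.6667) + (2.3333)·(2.3333) + (-2.6667)·(-2.6667) + (3.3333)·(3.3333) + (-0.6667)·(-0.6667) + (-1.6667)·(-1.6667)) / 5 = 27.3333/5 = 5.4667
  Sample standard deviations s_i = √(s[i,i]):
  s(U) = √(5.7667) = 2.4014
  s(V) = √(5.4667) = 2.3381

Step 3 — r_{ij} = s_{ij} / (s_i · s_j):
  r[U,U] = 1 (diagonal).
  r[U,V] = -1.0667 / (2.4014 · 2.3381) = -1.0667 / 5.6147 = -0.19
  r[V,V] = 1 (diagonal).

R is symmetric with unit diagonal. Assembling:

R = [[1, -0.19],
 [-0.19, 1]]


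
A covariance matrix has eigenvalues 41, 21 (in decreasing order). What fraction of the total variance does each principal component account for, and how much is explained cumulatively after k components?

Step 1 — total variance = trace(Sigma) = Σ λ_i = 41 + 21 = 62.

Step 2 — fraction explained by component i = λ_i / Σ λ:
  PC1: 41/62 = 0.6613
  PC2: 21/62 = 0.3387

Step 3 — cumulative fraction after k components = (λ_1 + ... + λ_k) / Σ λ:
  k = 1: 41/62 = 0.6613
  k = 2: (41 + 21)/62 = 62/62 = 1

Summary (fraction, with percent):

explained: PC1 0.6613 (66.13%), PC2 0.3387 (33.87%);  cumulative: 0.6613, 1


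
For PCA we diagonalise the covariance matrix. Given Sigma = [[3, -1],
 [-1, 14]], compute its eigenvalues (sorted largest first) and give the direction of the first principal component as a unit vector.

Step 1 — characteristic polynomial of 2×2 Sigma:
  det(Sigma - λI) = λ² - trace · λ + det = 0.
  trace = 3 + 14 = 17, det = 3·14 - (-1)² = 41.
Step 2 — discriminant:
  Δ = trace² - 4·det = 289 - 164 = 125.
Step 3 — eigenvalues:
  λ = (trace ± √Δ)/2 = (17 ± 11.1803)/2,
  λ_1 = 14.0902,  λ_2 = 2.9098.

Step 4 — unit eigenvector for λ_1: solve (Sigma - λ_1 I)v = 0. First row:
  (3 - 14.0902)·v_x + (-1)·v_y = 0, i.e. (-11.0902)·v_x + (-1)·v_y = 0,
  so v ∝ (b, λ_1 - a) = (-1, 11.0902); multiply by -1 so the first entry is positive: u = (1, -11.0902).
  ||u|| = √((1)² + (-11.0902)²) = √(123.9919) ≈ 11.1352,
  v_1 = u/||u|| ≈ (0.0898, -0.996) (||v_1|| = 1).

λ_1 = 14.0902,  λ_2 = 2.9098;  v_1 ≈ (0.0898, -0.996)


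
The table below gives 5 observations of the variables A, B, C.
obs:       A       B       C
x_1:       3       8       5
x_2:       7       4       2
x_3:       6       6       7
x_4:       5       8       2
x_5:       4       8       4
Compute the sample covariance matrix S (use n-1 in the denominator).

Step 1 — column means:
  mean(A) = (3 + 7 + 6 + 5 + 4) / 5 = 25/5 = 5
  mean(B) = (8 + 4 + 6 + 8 + 8) / 5 = 34/5 = 6.8
  mean(C) = (5 + 2 + 7 + 2 + 4) / 5 = 20/5 = 4

Step 2 — sample covariance S[i,j] = (1/(n-1)) · Σ_k (x_{k,i} - mean_i) · (x_{k,j} - mean_j), with n-1 = 4.
  S[A,A] = ((-2)·(-2) + (2)·(2) + (1)·(1) + (0)·(0) + (-1)·(-1)) / 4 = 10/4 = 2.5
  S[A,B] = ((-2)·(1.2) + (2)·(-2.8) + (1)·(-0.8) + (0)·(1.2) + (-1)·(1.2)) / 4 = -10/4 = -2.5
  S[A,C] = ((-2)·(1) + (2)·(-2) + (1)·(3) + (0)·(-2) + (-1)·(0)) / 4 = -3/4 = -0.75
  S[B,B] = ((1.2)·(1.2) + (-2.8)·(-2.8) + (-0.8)·(-0.8) + (1.2)·(1.2) + (1.2)·(1.2)) / 4 = 12.8/4 = 3.2
  S[B,C] = ((1.2)·(1) + (-2.8)·(-2) + (-0.8)·(3) + (1.2)·(-2) + (1.2)·(0)) / 4 = 2/4 = 0.5
  S[C,C] = ((1)·(1) + (-2)·(-2) + (3)·(3) + (-2)·(-2) + (0)·(0)) / 4 = 18/4 = 4.5

S is symmetric (S[j,i] = S[i,j]). Assembling:

S = [[2.5, -2.5, -0.75],
 [-2.5, 3.2, 0.5],
 [-0.75, 0.5, 4.5]]


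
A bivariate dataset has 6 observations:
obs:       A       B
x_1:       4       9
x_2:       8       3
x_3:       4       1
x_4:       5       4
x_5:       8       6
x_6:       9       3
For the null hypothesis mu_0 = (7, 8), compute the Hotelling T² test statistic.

Step 1 — sample mean vector:
  mean(A) = (4 + 8 + 4 + 5 + 8 + 9) / 6 = 38/6 = 6.3333
  mean(B) = (9 + 3 + 1 + 4 + 6 + 3) / 6 = 26/6 = 4.3333
  x̄ = (6.3333, 4.3333),  deviation x̄ - mu_0 = (6.3333, 4.3333) - (7, 8) = (-0.6667, -3.6667).

Step 2 — sample covariance matrix, S[i,j] = (1/(n-1)) · Σ_k (x_{k,i} - mean_i) · (x_{k,j} - mean_j), divisor n-1 = 5:
  S[A,A] = ((-2.3333)·(-2.3333) + (1.6667)·(1.6667) + (-2.3333)·(-2.3333) + (-1.3333)·(-1.3333) + (1.6667)·(1.6667) + (2.6667)·(2.6667)) / 5 = 25.3333/5 = 5.0667
  S[A,B] = ((-2.3333)·(4.6667) + (1.6667)·(-1.3333) + (-2.3333)·(-3.3333) + (-1.3333)·(-0.3333) + (1.6667)·(1.6667) + (2.6667)·(-1.3333)) / 5 = -5.6667/5 = -1.1333
  S[B,B] = ((4.6667)·(4.6667) + (-1.3333)·(-1.3333) + (-3.3333)·(-3.3333) + (-0.3333)·(-0.3333) + (1.6667)·(1.6667) + (-1.3333)·(-1.3333)) / 5 = 39.3333/5 = 7.8667
  S = [[5.0667, -1.1333],
 [-1.1333, 7.8667]].

Step 3 — invert S. det(S) = 5.0667·7.8667 - (-1.1333)² = 38.5733.
  S^{-1} = (1/det) · [[d, -b], [-b, a]] = [[0.2039, 0.0294],
 [0.0294, 0.1314]].

Step 4 — quadratic form (x̄ - mu_0)^T · S^{-1} · (x̄ - mu_0):
  S^{-1} · (x̄ - mu_0) = (-0.2437, -0.5012),
  (x̄ - mu_0)^T · [...] = (-0.6667)·(-0.2437) + (-3.6667)·(-0.5012) = 2.0002.

Step 5 — scale by n: T² = 6 · 2.0002 = 12.0014.

T² ≈ 12.0014


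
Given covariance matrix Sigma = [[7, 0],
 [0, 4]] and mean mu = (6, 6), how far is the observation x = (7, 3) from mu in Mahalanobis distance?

Step 1 — centre the observation: (x - mu) = (1, -3).

Step 2 — invert Sigma. det(Sigma) = 7·4 - (0)² = 28.
  Sigma^{-1} = (1/det) · [[d, -b], [-b, a]] = [[0.1429, 0],
 [0, 0.25]].

Step 3 — form the quadratic (x - mu)^T · Sigma^{-1} · (x - mu):
  Sigma^{-1} · (x - mu) = (0.1429, -0.75).
  (x - mu)^T · [Sigma^{-1} · (x - mu)] = (1)·(0.1429) + (-3)·(-0.75) = 2.3929.

Step 4 — take square root: d = √(2.3929) ≈ 1.5469.

d(x, mu) = √(2.3929) ≈ 1.5469


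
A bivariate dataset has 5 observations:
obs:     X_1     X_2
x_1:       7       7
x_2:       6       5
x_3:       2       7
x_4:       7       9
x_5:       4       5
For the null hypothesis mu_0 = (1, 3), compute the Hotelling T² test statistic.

Step 1 — sample mean vector:
  mean(X_1) = (7 + 6 + 2 + 7 + 4) / 5 = 26/5 = 5.2
  mean(X_2) = (7 + 5 + 7 + 9 + 5) / 5 = 33/5 = 6.6
  x̄ = (5.2, 6.6),  deviation x̄ - mu_0 = (5.2, 6.6) - (1, 3) = (4.2, 3.6).

Step 2 — sample covariance matrix, S[i,j] = (1/(n-1)) · Σ_k (x_{k,i} - mean_i) · (x_{k,j} - mean_j), divisor n-1 = 4:
  S[X_1,X_1] = ((1.8)·(1.8) + (0.8)·(0.8) + (-3.2)·(-3.2) + (1.8)·(1.8) + (-1.2)·(-1.2)) / 4 = 18.8/4 = 4.7
  S[X_1,X_2] = ((1.8)·(0.4) + (0.8)·(-1.6) + (-3.2)·(0.4) + (1.8)·(2.4) + (-1.2)·(-1.6)) / 4 = 4.4/4 = 1.1
  S[X_2,X_2] = ((0.4)·(0.4) + (-1.6)·(-1.6) + (0.4)·(0.4) + (2.4)·(2.4) + (-1.6)·(-1.6)) / 4 = 11.2/4 = 2.8
  S = [[4.7, 1.1],
 [1.1, 2.8]].

Step 3 — invert S. det(S) = 4.7·2.8 - (1.1)² = 11.95.
  S^{-1} = (1/det) · [[d, -b], [-b, a]] = [[0.2343, -0.0921],
 [-0.0921, 0.3933]].

Step 4 — quadratic form (x̄ - mu_0)^T · S^{-1} · (x̄ - mu_0):
  S^{-1} · (x̄ - mu_0) = (0.6527, 1.0293),
  (x̄ - mu_0)^T · [...] = (4.2)·(0.6527) + (3.6)·(1.0293) = 6.4469.

Step 5 — scale by n: T² = 5 · 6.4469 = 32.2343.

T² ≈ 32.2343


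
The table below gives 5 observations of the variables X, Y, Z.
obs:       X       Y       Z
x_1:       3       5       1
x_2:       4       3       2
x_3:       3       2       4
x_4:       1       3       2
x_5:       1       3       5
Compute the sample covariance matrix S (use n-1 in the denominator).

Step 1 — column means:
  mean(X) = (3 + 4 + 3 + 1 + 1) / 5 = 12/5 = 2.4
  mean(Y) = (5 + 3 + 2 + 3 + 3) / 5 = 16/5 = 3.2
  mean(Z) = (1 + 2 + 4 + 2 + 5) / 5 = 14/5 = 2.8

Step 2 — sample covariance S[i,j] = (1/(n-1)) · Σ_k (x_{k,i} - mean_i) · (x_{k,j} - mean_j), with n-1 = 4.
  S[X,X] = ((0.6)·(0.6) + (1.6)·(1.6) + (0.6)·(0.6) + (-1.4)·(-1.4) + (-1.4)·(-1.4)) / 4 = 7.2/4 = 1.8
  S[X,Y] = ((0.6)·(1.8) + (1.6)·(-0.2) + (0.6)·(-1.2) + (-1.4)·(-0.2) + (-1.4)·(-0.2)) / 4 = 0.6/4 = 0.15
  S[X,Z] = ((0.6)·(-1.8) + (1.6)·(-0.8) + (0.6)·(1.2) + (-1.4)·(-0.8) + (-1.4)·(2.2)) / 4 = -3.6/4 = -0.9
  S[Y,Y] = ((1.8)·(1.8) + (-0.2)·(-0.2) + (-1.2)·(-1.2) + (-0.2)·(-0.2) + (-0.2)·(-0.2)) / 4 = 4.8/4 = 1.2
  S[Y,Z] = ((1.8)·(-1.8) + (-0.2)·(-0.8) + (-1.2)·(1.2) + (-0.2)·(-0.8) + (-0.2)·(2.2)) / 4 = -4.8/4 = -1.2
  S[Z,Z] = ((-1.8)·(-1.8) + (-0.8)·(-0.8) + (1.2)·(1.2) + (-0.8)·(-0.8) + (2.2)·(2.2)) / 4 = 10.8/4 = 2.7

S is symmetric (S[j,i] = S[i,j]). Assembling:

S = [[1.8, 0.15, -0.9],
 [0.15, 1.2, -1.2],
 [-0.9, -1.2, 2.7]]


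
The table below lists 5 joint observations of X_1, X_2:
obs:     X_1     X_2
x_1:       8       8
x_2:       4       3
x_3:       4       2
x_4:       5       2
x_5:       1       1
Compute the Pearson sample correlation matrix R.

Step 1 — column means:
  mean(X_1) = (8 + 4 + 4 + 5 + 1) / 5 = 22/5 = 4.4
  mean(X_2) = (8 + 3 + 2 + 2 + 1) / 5 = 16/5 = 3.2

Step 2 — sample variances and covariances s[i,j] = (1/(n-1)) · Σ_k (x_{k,i} - mean_i) · (x_{k,j} - mean_j), with n-1 = 4:
  s[X_1,X_1] = ((3.6)·(3.6) + (-0.4)·(-0.4) + (-0.4)·(-0.4) + (0.6)·(0.6) + (-3.4)·(-3.4)) / 4 = 25.2/4 = 6.3
  s[X_1,X_2] = ((3.6)·(4.8) + (-0.4)·(-0.2) + (-0.4)·(-1.2) + (0.6)·(-1.2) + (-3.4)·(-2.2)) / 4 = 24.6/4 = 6.15
  s[X_2,X_2] = ((4.8)·(4.8) + (-0.2)·(-0.2) + (-1.2)·(-1.2) + (-1.2)·(-1.2) + (-2.2)·(-2.2)) / 4 = 30.8/4 = 7.7
  Sample standard deviations s_i = √(s[i,i]):
  s(X_1) = √(6.3) = 2.51
  s(X_2) = √(7.7) = 2.7749

Step 3 — r_{ij} = s_{ij} / (s_i · s_j):
  r[X_1,X_1] = 1 (diagonal).
  r[X_1,X_2] = 6.15 / (2.51 · 2.7749) = 6.15 / 6.9649 = 0.883
  r[X_2,X_2] = 1 (diagonal).

R is symmetric with unit diagonal. Assembling:

R = [[1, 0.883],
 [0.883, 1]]


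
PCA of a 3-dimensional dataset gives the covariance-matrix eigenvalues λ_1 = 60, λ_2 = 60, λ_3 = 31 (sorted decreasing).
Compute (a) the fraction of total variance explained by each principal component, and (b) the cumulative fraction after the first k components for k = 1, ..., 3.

Step 1 — total variance = trace(Sigma) = Σ λ_i = 60 + 60 + 31 = 151.

Step 2 — fraction explained by component i = λ_i / Σ λ:
  PC1: 60/151 = 0.3974
  PC2: 60/151 = 0.3974
  PC3: 31/151 = 0.2053

Step 3 — cumulative fraction after k components = (λ_1 + ... + λ_k) / Σ λ:
  k = 1: 60/151 = 0.3974
  k = 2: (60 + 60)/151 = 120/151 = 0.7947
  k = 3: (60 + 60 + 31)/151 = 151/151 = 1

Summary (fraction, with percent):

explained: PC1 0.3974 (39.74%), PC2 0.3974 (39.74%), PC3 0.2053 (20.53%);  cumulative: 0.3974, 0.7947, 1


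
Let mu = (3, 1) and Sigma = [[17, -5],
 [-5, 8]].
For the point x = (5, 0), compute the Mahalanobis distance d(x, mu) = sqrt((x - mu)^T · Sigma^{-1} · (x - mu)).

Step 1 — centre the observation: (x - mu) = (2, -1).

Step 2 — invert Sigma. det(Sigma) = 17·8 - (-5)² = 111.
  Sigma^{-1} = (1/det) · [[d, -b], [-b, a]] = [[0.0721, 0.045],
 [0.045, 0.1532]].

Step 3 — form the quadratic (x - mu)^T · Sigma^{-1} · (x - mu):
  Sigma^{-1} · (x - mu) = (0.0991, -0.0631).
  (x - mu)^T · [Sigma^{-1} · (x - mu)] = (2)·(0.0991) + (-1)·(-0.0631) = 0.2613.

Step 4 — take square root: d = √(0.2613) ≈ 0.5111.

d(x, mu) = √(0.2613) ≈ 0.5111


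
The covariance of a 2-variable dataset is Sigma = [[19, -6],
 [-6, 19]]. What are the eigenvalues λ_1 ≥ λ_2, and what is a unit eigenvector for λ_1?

Step 1 — characteristic polynomial of 2×2 Sigma:
  det(Sigma - λI) = λ² - trace · λ + det = 0.
  trace = 19 + 19 = 38, det = 19·19 - (-6)² = 325.
Step 2 — discriminant:
  Δ = trace² - 4·det = 1444 - 1300 = 144.
Step 3 — eigenvalues:
  λ = (trace ± √Δ)/2 = (38 ± 12)/2,
  λ_1 = 25,  λ_2 = 13.

Step 4 — unit eigenvector for λ_1: solve (Sigma - λ_1 I)v = 0. First row:
  (19 - 25)·v_x + (-6)·v_y = 0, i.e. (-6)·v_x + (-6)·v_y = 0,
  so v ∝ (b, λ_1 - a) = (-6, 6); multiply by -1 so the first entry is positive: u = (6, -6).
  ||u|| = √((6)² + (-6)²) = √(72) ≈ 8.4853,
  v_1 = u/||u|| ≈ (0.7071, -0.7071) (||v_1|| = 1).

λ_1 = 25,  λ_2 = 13;  v_1 ≈ (0.7071, -0.7071)


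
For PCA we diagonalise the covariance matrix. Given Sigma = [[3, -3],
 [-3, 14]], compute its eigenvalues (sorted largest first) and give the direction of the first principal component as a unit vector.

Step 1 — characteristic polynomial of 2×2 Sigma:
  det(Sigma - λI) = λ² - trace · λ + det = 0.
  trace = 3 + 14 = 17, det = 3·14 - (-3)² = 33.
Step 2 — discriminant:
  Δ = trace² - 4·det = 289 - 132 = 157.
Step 3 — eigenvalues:
  λ = (trace ± √Δ)/2 = (17 ± 12.53)/2,
  λ_1 = 14.765,  λ_2 = 2.235.

Step 4 — unit eigenvector for λ_1: solve (Sigma - λ_1 I)v = 0. First row:
  (3 - 14.765)·v_x + (-3)·v_y = 0, i.e. (-11.765)·v_x + (-3)·v_y = 0,
  so v ∝ (b, λ_1 - a) = (-3, 11.765); multiply by -1 so the first entry is positive: u = (3, -11.765).
  ||u|| = √((3)² + (-11.765)²) = √(147.4148) ≈ 12.1414,
  v_1 = u/||u|| ≈ (0.2471, -0.969) (||v_1|| = 1).

λ_1 = 14.765,  λ_2 = 2.235;  v_1 ≈ (0.2471, -0.969)


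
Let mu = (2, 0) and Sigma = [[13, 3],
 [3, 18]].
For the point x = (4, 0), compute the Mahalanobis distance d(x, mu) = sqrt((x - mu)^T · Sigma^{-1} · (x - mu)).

Step 1 — centre the observation: (x - mu) = (2, 0).

Step 2 — invert Sigma. det(Sigma) = 13·18 - (3)² = 225.
  Sigma^{-1} = (1/det) · [[d, -b], [-b, a]] = [[0.08, -0.0133],
 [-0.0133, 0.0578]].

Step 3 — form the quadratic (x - mu)^T · Sigma^{-1} · (x - mu):
  Sigma^{-1} · (x - mu) = (0.16, -0.0267).
  (x - mu)^T · [Sigma^{-1} · (x - mu)] = (2)·(0.16) + (0)·(-0.0267) = 0.32.

Step 4 — take square root: d = √(0.32) ≈ 0.5657.

d(x, mu) = √(0.32) ≈ 0.5657


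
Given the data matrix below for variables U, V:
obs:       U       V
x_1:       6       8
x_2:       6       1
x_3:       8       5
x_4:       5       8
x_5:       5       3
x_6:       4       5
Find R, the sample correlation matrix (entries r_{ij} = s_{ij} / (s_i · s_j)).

Step 1 — column means:
  mean(U) = (6 + 6 + 8 + 5 + 5 + 4) / 6 = 34/6 = 5.6667
  mean(V) = (8 + 1 + 5 + 8 + 3 + 5) / 6 = 30/6 = 5

Step 2 — sample variances and covariances s[i,j] = (1/(n-1)) · Σ_k (x_{k,i} - mean_i) · (x_{k,j} - mean_j), with n-1 = 5:
  s[U,U] = ((0.3333)·(0.3333) + (0.3333)·(0.3333) + (2.3333)·(2.3333) + (-0.6667)·(-0.6667) + (-0.6667)·(-0.6667) + (-1.6667)·(-1.6667)) / 5 = 9.3333/5 = 1.8667
  s[U,V] = ((0.3333)·(3) + (0.3333)·(-4) + (2.3333)·(0) + (-0.6667)·(3) + (-0.6667)·(-2) + (-1.6667)·(0)) / 5 = -1/5 = -0.2
  s[V,V] = ((3)·(3) + (-4)·(-4) + (0)·(0) + (3)·(3) + (-2)·(-2) + (0)·(0)) / 5 = 38/5 = 7.6
  Sample standard deviations s_i = √(s[i,i]):
  s(U) = √(1.8667) = 1.3663
  s(V) = √(7.6) = 2.7568

Step 3 — r_{ij} = s_{ij} / (s_i · s_j):
  r[U,U] = 1 (diagonal).
  r[U,V] = -0.2 / (1.3663 · 2.7568) = -0.2 / 3.7665 = -0.0531
  r[V,V] = 1 (diagonal).

R is symmetric with unit diagonal. Assembling:

R = [[1, -0.0531],
 [-0.0531, 1]]


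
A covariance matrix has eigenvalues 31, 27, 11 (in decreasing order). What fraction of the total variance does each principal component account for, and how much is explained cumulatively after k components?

Step 1 — total variance = trace(Sigma) = Σ λ_i = 31 + 27 + 11 = 69.

Step 2 — fraction explained by component i = λ_i / Σ λ:
  PC1: 31/69 = 0.4493
  PC2: 27/69 = 0.3913
  PC3: 11/69 = 0.1594

Step 3 — cumulative fraction after k components = (λ_1 + ... + λ_k) / Σ λ:
  k = 1: 31/69 = 0.4493
  k = 2: (31 + 27)/69 = 58/69 = 0.8406
  k = 3: (31 + 27 + 11)/69 = 69/69 = 1

Summary (fraction, with percent):

explained: PC1 0.4493 (44.93%), PC2 0.3913 (39.13%), PC3 0.1594 (15.94%);  cumulative: 0.4493, 0.8406, 1


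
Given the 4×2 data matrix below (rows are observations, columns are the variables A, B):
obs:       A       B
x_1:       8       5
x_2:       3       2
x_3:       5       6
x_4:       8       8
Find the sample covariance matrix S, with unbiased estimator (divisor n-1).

Step 1 — column means:
  mean(A) = (8 + 3 + 5 + 8) / 4 = 24/4 = 6
  mean(B) = (5 + 2 + 6 + 8) / 4 = 21/4 = 5.25

Step 2 — sample covariance S[i,j] = (1/(n-1)) · Σ_k (x_{k,i} - mean_i) · (x_{k,j} - mean_j), with n-1 = 3.
  S[A,A] = ((2)·(2) + (-3)·(-3) + (-1)·(-1) + (2)·(2)) / 3 = 18/3 = 6
  S[A,B] = ((2)·(-0.25) + (-3)·(-3.25) + (-1)·(0.75) + (2)·(2.75)) / 3 = 14/3 = 4.6667
  S[B,B] = ((-0.25)·(-0.25) + (-3.25)·(-3.25) + (0.75)·(0.75) + (2.75)·(2.75)) / 3 = 18.75/3 = 6.25

S is symmetric (S[j,i] = S[i,j]). Assembling:

S = [[6, 4.6667],
 [4.6667, 6.25]]


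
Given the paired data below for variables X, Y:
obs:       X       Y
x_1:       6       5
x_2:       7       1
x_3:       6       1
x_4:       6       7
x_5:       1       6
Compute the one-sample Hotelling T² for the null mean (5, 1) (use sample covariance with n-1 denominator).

Step 1 — sample mean vector:
  mean(X) = (6 + 7 + 6 + 6 + 1) / 5 = 26/5 = 5.2
  mean(Y) = (5 + 1 + 1 + 7 + 6) / 5 = 20/5 = 4
  x̄ = (5.2, 4),  deviation x̄ - mu_0 = (5.2, 4) - (5, 1) = (0.2, 3).

Step 2 — sample covariance matrix, S[i,j] = (1/(n-1)) · Σ_k (x_{k,i} - mean_i) · (x_{k,j} - mean_j), divisor n-1 = 4:
  S[X,X] = ((0.8)·(0.8) + (1.8)·(1.8) + (0.8)·(0.8) + (0.8)·(0.8) + (-4.2)·(-4.2)) / 4 = 22.8/4 = 5.7
  S[X,Y] = ((0.8)·(1) + (1.8)·(-3) + (0.8)·(-3) + (0.8)·(3) + (-4.2)·(2)) / 4 = -13/4 = -3.25
  S[Y,Y] = ((1)·(1) + (-3)·(-3) + (-3)·(-3) + (3)·(3) + (2)·(2)) / 4 = 32/4 = 8
  S = [[5.7, -3.25],
 [-3.25, 8]].

Step 3 — invert S. det(S) = 5.7·8 - (-3.25)² = 35.0375.
  S^{-1} = (1/det) · [[d, -b], [-b, a]] = [[0.2283, 0.0928],
 [0.0928, 0.1627]].

Step 4 — quadratic form (x̄ - mu_0)^T · S^{-1} · (x̄ - mu_0):
  S^{-1} · (x̄ - mu_0) = (0.3239, 0.5066),
  (x̄ - mu_0)^T · [...] = (0.2)·(0.3239) + (3)·(0.5066) = 1.5846.

Step 5 — scale by n: T² = 5 · 1.5846 = 7.9229.

T² ≈ 7.9229


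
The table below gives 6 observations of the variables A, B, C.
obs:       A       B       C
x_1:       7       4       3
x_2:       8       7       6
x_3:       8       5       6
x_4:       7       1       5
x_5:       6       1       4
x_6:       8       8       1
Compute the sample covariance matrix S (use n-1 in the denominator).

Step 1 — column means:
  mean(A) = (7 + 8 + 8 + 7 + 6 + 8) / 6 = 44/6 = 7.3333
  mean(B) = (4 + 7 + 5 + 1 + 1 + 8) / 6 = 26/6 = 4.3333
  mean(C) = (3 + 6 + 6 + 5 + 4 + 1) / 6 = 25/6 = 4.1667

Step 2 — sample covariance S[i,j] = (1/(n-1)) · Σ_k (x_{k,i} - mean_i) · (x_{k,j} - mean_j), with n-1 = 5.
  S[A,A] = ((-0.3333)·(-0.3333) + (0.6667)·(0.6667) + (0.6667)·(0.6667) + (-0.3333)·(-0.3333) + (-1.3333)·(-1.3333) + (0.6667)·(0.6667)) / 5 = 3.3333/5 = 0.6667
  S[A,B] = ((-0.3333)·(-0.3333) + (0.6667)·(2.6667) + (0.6667)·(0.6667) + (-0.3333)·(-3.3333) + (-1.3333)·(-3.3333) + (0.6667)·(3.6667)) / 5 = 10.3333/5 = 2.0667
  S[A,C] = ((-0.3333)·(-1.1667) + (0.6667)·(1.8333) + (0.6667)·(1.8333) + (-0.3333)·(0.8333) + (-1.3333)·(-0.1667) + (0.6667)·(-3.1667)) / 5 = 0.6667/5 = 0.1333
  S[B,B] = ((-0.3333)·(-0.3333) + (2.6667)·(2.6667) + (0.6667)·(0.6667) + (-3.3333)·(-3.3333) + (-3.3333)·(-3.3333) + (3.6667)·(3.6667)) / 5 = 43.3333/5 = 8.6667
  S[B,C] = ((-0.3333)·(-1.1667) + (2.6667)·(1.8333) + (0.6667)·(1.8333) + (-3.3333)·(0.8333) + (-3.3333)·(-0.1667) + (3.6667)·(-3.1667)) / 5 = -7.3333/5 = -1.4667
  S[C,C] = ((-1.1667)·(-1.1667) + (1.8333)·(1.8333) + (1.8333)·(1.8333) + (0.8333)·(0.8333) + (-0.1667)·(-0.1667) + (-3.1667)·(-3.1667)) / 5 = 18.8333/5 = 3.7667

S is symmetric (S[j,i] = S[i,j]). Assembling:

S = [[0.6667, 2.0667, 0.1333],
 [2.0667, 8.6667, -1.4667],
 [0.1333, -1.4667, 3.7667]]


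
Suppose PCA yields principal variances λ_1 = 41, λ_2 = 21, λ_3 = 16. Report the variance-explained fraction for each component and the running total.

Step 1 — total variance = trace(Sigma) = Σ λ_i = 41 + 21 + 16 = 78.

Step 2 — fraction explained by component i = λ_i / Σ λ:
  PC1: 41/78 = 0.5256
  PC2: 21/78 = 0.2692
  PC3: 16/78 = 0.2051

Step 3 — cumulative fraction after k components = (λ_1 + ... + λ_k) / Σ λ:
  k = 1: 41/78 = 0.5256
  k = 2: (41 + 21)/78 = 62/78 = 0.7949
  k = 3: (41 + 21 + 16)/78 = 78/78 = 1

Summary (fraction, with percent):

explained: PC1 0.5256 (52.56%), PC2 0.2692 (26.92%), PC3 0.2051 (20.51%);  cumulative: 0.5256, 0.7949, 1


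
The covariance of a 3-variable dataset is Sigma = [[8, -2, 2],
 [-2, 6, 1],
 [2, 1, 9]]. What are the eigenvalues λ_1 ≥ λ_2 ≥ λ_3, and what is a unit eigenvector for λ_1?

Step 1 — characteristic polynomial p(λ) = det(λI - Sigma) = λ³ - tr·λ² + c_1·λ - det, where tr = trace, c_1 = sum of the principal 2×2 minors, det = det(Sigma):
  tr = 8 + 6 + 9 = 23,
  c_1 = (8·6 - (-2)²) + (8·9 - (2)²) + (6·9 - (1)²) = 44 + 68 + 53 = 165,
  det = 8·(6·9 - (1)²) - (-2)·((-2)·9 - (1)·(2)) + (2)·((-2)·(1) - 6·(2)) = 8·(53) - (-2)·(-20) + (2)·(-14) = 356.
  So p(λ) = λ³ - 23λ² + 165λ - 356.
Step 2 — look for an integer root (rational root theorem: any rational root is an integer divisor of 356). Testing λ = 4:
  p(4) = 64 - 368 + 660 - 356 = 0  ✓
  Dividing out (λ - 4): p(λ) = (λ - 4)(λ² - 19λ + 89).
Step 3 — remaining eigenvalues from the quadratic λ² - 19λ + 89 = 0:
  Δ = 19² - 4·89 = 361 - 356 = 5,  λ = (19 ± √5)/2 = (19 ± 2.2361)/2 ≈ 10.618 or 8.382.
  Sorted: λ_1 = 10.618,  λ_2 = 8.382,  λ_3 = 4  (check: sum = 23 = tr ✓).

Step 4 — unit eigenvector for λ_1 ≈ 10.618: v spans the null space of (Sigma - λ_1 I), whose rows are
  r_1 = (-2.618, -2, 2),  r_2 = (-2, -4.618, 1),  r_3 = (2, 1, -1.618).
  v is orthogonal to every row, so take v ∝ r_1 × r_2 = ((-2)·(1) - (2)·(-4.618), (2)·(-2) - (-2.618)·(1), (-2.618)·(-4.618) - (-2)·(-2)) ≈ (7.2361, -1.382, 8.0902).
  Let u = (7.2361, -1.382, 8.0902).
  ||u|| = √((7.2361)² + (-1.382)² + (8.0902)²) = √(119.7214) ≈ 10.9417,  v_1 = u/||u|| ≈ (0.6613, -0.1263, 0.7394) (||v_1|| = 1).

λ_1 = 10.618,  λ_2 = 8.382,  λ_3 = 4;  v_1 ≈ (0.6613, -0.1263, 0.7394)
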